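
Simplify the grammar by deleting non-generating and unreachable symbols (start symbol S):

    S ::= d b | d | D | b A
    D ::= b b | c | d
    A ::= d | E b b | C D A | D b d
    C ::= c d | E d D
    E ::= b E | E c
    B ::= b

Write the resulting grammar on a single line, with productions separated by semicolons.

S ::= d b | d | D | b A; D ::= b b | c | d; A ::= d | C D A | D b d; C ::= c d

Generating nonterminals: {A, B, C, D, S}.
Reachable from S after that: {A, C, D, S}.
Removed useless symbols: {B, E} and every production mentioning them.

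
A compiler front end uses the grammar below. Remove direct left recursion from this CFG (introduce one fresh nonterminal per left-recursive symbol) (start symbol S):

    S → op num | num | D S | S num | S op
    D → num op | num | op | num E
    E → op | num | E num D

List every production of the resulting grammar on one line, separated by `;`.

S, E are directly left-recursive.
For S: α = {num, op}, β = {op num, num, D S}. Rewrite as S → β S' and S' → α S' | ε.
For E: α = {num D}, β = {op, num}. Rewrite as E → β E' and E' → α E' | ε.

S → op num S' | num S' | D S S'; D → num op | num | op | num E; E → op E' | num E'; S' → num S' | op S' | eps; E' → num D E' | eps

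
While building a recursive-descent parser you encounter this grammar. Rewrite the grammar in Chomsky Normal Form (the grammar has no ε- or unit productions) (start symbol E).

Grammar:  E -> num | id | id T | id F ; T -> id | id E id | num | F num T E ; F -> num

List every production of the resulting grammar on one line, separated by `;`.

E -> num | id | X1 T | X1 F; T -> id | X1 Y1 | num | F Y2; F -> num; X1 -> id; X2 -> num; Y1 -> E X1; Y2 -> X2 Y3; Y3 -> T E

Introduce a nonterminal for each terminal appearing in a rule of length ≥ 2: X1 → id, X2 → num.
Binarize each right-hand side of length ≥ 3 by chaining fresh nonterminals (Y1, Y2, …): affected rules were T → X1 E X1; T → F X2 T E.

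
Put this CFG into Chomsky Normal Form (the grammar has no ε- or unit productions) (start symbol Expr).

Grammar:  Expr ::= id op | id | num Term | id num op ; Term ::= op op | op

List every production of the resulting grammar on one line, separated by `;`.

Introduce a nonterminal for each terminal appearing in a rule of length ≥ 2: X1 → id, X2 → op, X3 → num.
Binarize each right-hand side of length ≥ 3 by chaining fresh nonterminals (Y1, Y2, …): affected rules were Expr → X1 X3 X2.

Expr ::= X1 X2 | id | X3 Term | X1 Y1; Term ::= X2 X2 | op; X1 ::= id; X2 ::= op; X3 ::= num; Y1 ::= X3 X2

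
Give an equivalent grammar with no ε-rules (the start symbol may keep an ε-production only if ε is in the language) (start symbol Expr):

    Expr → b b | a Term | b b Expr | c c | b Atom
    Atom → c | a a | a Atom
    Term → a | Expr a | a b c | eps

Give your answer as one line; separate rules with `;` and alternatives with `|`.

Expr → b b | a Term | a | b b Expr | c c | b Atom; Atom → c | a a | a Atom; Term → a | Expr a | a b c

Nullable set = {Term}.
ε ∉ L(G), so no ε-production is kept.
For each production, add variants omitting each subset of nullable occurrences: Expr → a Term gives a Term | a.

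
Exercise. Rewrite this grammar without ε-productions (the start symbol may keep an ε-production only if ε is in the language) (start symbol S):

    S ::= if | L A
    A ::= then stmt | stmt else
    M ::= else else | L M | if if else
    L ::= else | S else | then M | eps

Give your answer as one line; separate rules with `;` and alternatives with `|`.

S ::= if | L A | A; A ::= then stmt | stmt else; M ::= else else | L M | if if else; L ::= else | S else | then M

Nullable nonterminals: {L}.
ε ∉ L(G), so no ε-production is kept.
For each production, add variants omitting each subset of nullable occurrences: S → L A gives L A | A.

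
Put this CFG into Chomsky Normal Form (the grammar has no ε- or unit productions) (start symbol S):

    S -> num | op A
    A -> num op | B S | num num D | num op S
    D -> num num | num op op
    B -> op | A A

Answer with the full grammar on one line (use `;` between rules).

Introduce a nonterminal for each terminal appearing in a rule of length ≥ 2: X1 → op, X2 → num.
Binarize each right-hand side of length ≥ 3 by chaining fresh nonterminals (Y1, Y2, …): affected rules were A → X2 X2 D; A → X2 X1 S; D → X2 X1 X1.

S -> num | X1 A; A -> X2 X1 | B S | X2 Y1 | X2 Y2; D -> X2 X2 | X2 Y3; B -> op | A A; X1 -> op; X2 -> num; Y1 -> X2 D; Y2 -> X1 S; Y3 -> X1 X1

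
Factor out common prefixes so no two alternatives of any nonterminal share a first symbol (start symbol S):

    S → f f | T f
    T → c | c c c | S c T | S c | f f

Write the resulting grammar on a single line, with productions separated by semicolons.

S → f f | T f; T → f f | S c T' | c T''; T' → T | ε; T'' → ε | c c

T has alternatives sharing prefix 'S c': factor to T → S c T' with T' → T | ε.
T has alternatives sharing prefix 'c': factor to T → c T'' with T'' → ε | c c.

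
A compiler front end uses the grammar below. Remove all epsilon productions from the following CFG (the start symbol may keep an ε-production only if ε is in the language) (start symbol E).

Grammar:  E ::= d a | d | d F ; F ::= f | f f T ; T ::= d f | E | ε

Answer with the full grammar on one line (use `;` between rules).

E ::= d a | d | d F; F ::= f | f f T | f f; T ::= d f | E

The nullable symbols are {T}.
ε ∉ L(G), so no ε-production is kept.
For each production, add variants omitting each subset of nullable occurrences: F → f f T gives f f T | f f.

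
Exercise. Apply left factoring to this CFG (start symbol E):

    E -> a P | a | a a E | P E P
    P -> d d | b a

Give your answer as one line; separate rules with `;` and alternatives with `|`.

E has alternatives sharing prefix 'a': factor to E → a E' with E' → P | ε | a E.

E -> P E P | a E'; P -> d d | b a; E' -> P | ε | a E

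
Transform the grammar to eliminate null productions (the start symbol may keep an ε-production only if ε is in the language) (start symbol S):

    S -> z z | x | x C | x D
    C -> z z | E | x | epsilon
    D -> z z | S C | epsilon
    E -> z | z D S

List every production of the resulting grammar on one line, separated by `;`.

S -> z z | x | x C | x D; C -> z z | E | x; D -> z z | S C | S; E -> z | z D S | z S

The nullable symbols are {C, D}.
ε ∉ L(G), so no ε-production is kept.
Expand every rule over subsets of its nullable positions: D → S C gives S C | S. E → z D S gives z D S | z S.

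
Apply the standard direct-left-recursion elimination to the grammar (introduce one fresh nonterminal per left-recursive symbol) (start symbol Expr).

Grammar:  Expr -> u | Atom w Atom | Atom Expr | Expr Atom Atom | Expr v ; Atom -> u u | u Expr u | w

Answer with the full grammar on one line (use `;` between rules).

Directly left-recursive nonterminal: Expr.
For Expr: α = {Atom Atom, v}, β = {u, Atom w Atom, Atom Expr}. Rewrite as Expr → β Expr1 and Expr1 → α Expr1 | ε.

Expr -> u Expr1 | Atom w Atom Expr1 | Atom Expr Expr1; Atom -> u u | u Expr u | w; Expr1 -> Atom Atom Expr1 | v Expr1 | ε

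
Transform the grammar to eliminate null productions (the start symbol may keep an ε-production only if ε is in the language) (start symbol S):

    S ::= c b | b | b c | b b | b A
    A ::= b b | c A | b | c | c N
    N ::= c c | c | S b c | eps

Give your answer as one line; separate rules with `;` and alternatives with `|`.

S ::= c b | b | b c | b b | b A; A ::= b b | c A | b | c | c N; N ::= c c | c | S b c

The nullable symbols are {N}.
ε ∉ L(G), so no ε-production is kept.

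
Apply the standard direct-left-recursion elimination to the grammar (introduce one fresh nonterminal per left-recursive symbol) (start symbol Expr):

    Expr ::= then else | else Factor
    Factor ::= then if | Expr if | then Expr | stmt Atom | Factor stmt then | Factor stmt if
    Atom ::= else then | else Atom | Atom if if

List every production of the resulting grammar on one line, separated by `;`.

Factor, Atom are directly left-recursive.
For Factor: α = {stmt then, stmt if}, β = {then if, Expr if, then Expr, stmt Atom}. Rewrite as Factor → β Factor1 and Factor1 → α Factor1 | ε.
For Atom: α = {if if}, β = {else then, else Atom}. Rewrite as Atom → β Atom1 and Atom1 → α Atom1 | ε.

Expr ::= then else | else Factor; Factor ::= then if Factor1 | Expr if Factor1 | then Expr Factor1 | stmt Atom Factor1; Atom ::= else then Atom1 | else Atom Atom1; Factor1 ::= stmt then Factor1 | stmt if Factor1 | eps; Atom1 ::= if if Atom1 | eps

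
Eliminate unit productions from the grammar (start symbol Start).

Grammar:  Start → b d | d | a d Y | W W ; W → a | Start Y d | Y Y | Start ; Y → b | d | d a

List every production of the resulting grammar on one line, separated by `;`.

Start → b d | d | a d Y | W W; W → b d | d | a d Y | W W | a | Start Y d | Y Y; Y → b | d | d a

Unit pairs: W ⇒* {Start}.
For each unit pair (A, B), copy every non-unit production of B to A, then drop all unit productions.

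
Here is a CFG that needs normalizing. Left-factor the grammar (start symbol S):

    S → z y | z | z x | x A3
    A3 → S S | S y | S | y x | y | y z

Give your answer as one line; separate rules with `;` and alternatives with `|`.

S → x A3 | z S'; A3 → S A3' | y A3''; S' → y | ε | x; A3' → S | y | ε; A3'' → x | ε | z

S has alternatives sharing prefix 'z': factor to S → z S' with S' → y | ε | x.
A3 has alternatives sharing prefix 'S': factor to A3 → S A3' with A3' → S | y | ε.
A3 has alternatives sharing prefix 'y': factor to A3 → y A3'' with A3'' → x | ε | z.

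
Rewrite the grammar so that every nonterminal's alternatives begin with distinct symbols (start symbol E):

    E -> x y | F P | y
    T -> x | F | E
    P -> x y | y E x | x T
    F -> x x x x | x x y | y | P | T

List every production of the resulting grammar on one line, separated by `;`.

P has alternatives sharing prefix 'x': factor to P → x P' with P' → y | T.
F has alternatives sharing prefix 'x x': factor to F → x x F' with F' → x x | y.

E -> x y | F P | y; T -> x | F | E; P -> y E x | x P'; F -> y | P | T | x x F'; P' -> y | T; F' -> x x | y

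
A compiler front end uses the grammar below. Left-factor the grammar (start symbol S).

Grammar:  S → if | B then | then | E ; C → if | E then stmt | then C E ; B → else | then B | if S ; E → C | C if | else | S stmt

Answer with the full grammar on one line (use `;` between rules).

E has alternatives sharing prefix 'C': factor to E → C E' with E' → ε | if.

S → if | B then | then | E; C → if | E then stmt | then C E; B → else | then B | if S; E → else | S stmt | C E'; E' → ε | if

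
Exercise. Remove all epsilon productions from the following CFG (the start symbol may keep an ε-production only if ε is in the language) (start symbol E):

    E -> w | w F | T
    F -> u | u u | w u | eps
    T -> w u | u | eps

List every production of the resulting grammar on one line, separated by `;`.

The nullable symbols are {E, F, T}.
ε ∈ L(G) since E is nullable, so keep E → ε.

E -> w | w F | T | eps; F -> u | u u | w u; T -> w u | u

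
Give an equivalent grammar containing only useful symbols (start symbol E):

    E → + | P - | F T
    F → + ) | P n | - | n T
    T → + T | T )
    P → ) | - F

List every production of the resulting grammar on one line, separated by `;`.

Generating nonterminals: {E, F, P}.
Reachable from E after that: {E, F, P}.
Removed useless symbols: {T} and every production mentioning them.

E → + | P -; F → + ) | P n | -; P → ) | - F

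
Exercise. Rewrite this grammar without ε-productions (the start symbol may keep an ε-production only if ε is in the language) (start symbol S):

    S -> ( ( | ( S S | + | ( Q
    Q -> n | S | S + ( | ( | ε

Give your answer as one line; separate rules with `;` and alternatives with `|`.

Nullable nonterminals: {Q}.
ε ∉ L(G), so no ε-production is kept.
Expand every rule over subsets of its nullable positions: S → ( Q gives ( Q | (.

S -> ( ( | ( S S | + | ( Q | (; Q -> n | S | S + ( | (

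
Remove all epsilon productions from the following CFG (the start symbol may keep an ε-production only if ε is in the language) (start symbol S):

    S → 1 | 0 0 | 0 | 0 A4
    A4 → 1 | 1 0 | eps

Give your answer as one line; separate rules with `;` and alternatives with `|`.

The nullable symbols are {A4}.
ε ∉ L(G), so no ε-production is kept.

S → 1 | 0 0 | 0 | 0 A4; A4 → 1 | 1 0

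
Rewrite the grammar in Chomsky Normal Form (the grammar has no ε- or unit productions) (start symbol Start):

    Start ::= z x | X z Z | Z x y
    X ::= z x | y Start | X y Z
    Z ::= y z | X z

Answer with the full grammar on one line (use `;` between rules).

Start ::= X1 X2 | X Y1 | Z Y2; X ::= X1 X2 | X3 Start | X Y3; Z ::= X3 X1 | X X1; X1 ::= z; X2 ::= x; X3 ::= y; Y1 ::= X1 Z; Y2 ::= X2 X3; Y3 ::= X3 Z

Introduce a nonterminal for each terminal appearing in a rule of length ≥ 2: X1 → z, X2 → x, X3 → y.
Binarize each right-hand side of length ≥ 3 by chaining fresh nonterminals (Y1, Y2, …): affected rules were Start → X X1 Z; Start → Z X2 X3; X → X X3 Z.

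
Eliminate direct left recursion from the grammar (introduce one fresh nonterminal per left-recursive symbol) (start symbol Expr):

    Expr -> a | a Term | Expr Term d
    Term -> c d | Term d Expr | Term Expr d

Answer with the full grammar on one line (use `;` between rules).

Expr -> a Expr1 | a Term Expr1; Term -> c d Term1; Expr1 -> Term d Expr1 | epsilon; Term1 -> d Expr Term1 | Expr d Term1 | epsilon

Left recursion appears on Expr, Term.
For Expr: α = {Term d}, β = {a, a Term}. Rewrite as Expr → β Expr1 and Expr1 → α Expr1 | ε.
For Term: α = {d Expr, Expr d}, β = {c d}. Rewrite as Term → β Term1 and Term1 → α Term1 | ε.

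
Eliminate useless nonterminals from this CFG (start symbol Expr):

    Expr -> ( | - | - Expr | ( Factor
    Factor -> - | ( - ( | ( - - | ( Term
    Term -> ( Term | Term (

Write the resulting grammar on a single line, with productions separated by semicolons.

Expr -> ( | - | - Expr | ( Factor; Factor -> - | ( - ( | ( - -

Generating nonterminals: {Expr, Factor}.
Reachable from Expr after that: {Expr, Factor}.
Removed useless symbols: {Term} and every production mentioning them.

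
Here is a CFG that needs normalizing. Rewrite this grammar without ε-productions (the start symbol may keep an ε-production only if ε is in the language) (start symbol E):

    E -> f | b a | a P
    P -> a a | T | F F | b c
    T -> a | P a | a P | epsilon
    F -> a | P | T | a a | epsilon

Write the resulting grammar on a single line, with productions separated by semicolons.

E -> f | b a | a P | a; P -> a a | T | F F | F | b c; T -> a | P a | a P; F -> a | P | T | a a

The nullable symbols are {F, P, T}.
ε ∉ L(G), so no ε-production is kept.
For each production, add variants omitting each subset of nullable occurrences: E → a P gives a P | a. P → F F gives F F | F.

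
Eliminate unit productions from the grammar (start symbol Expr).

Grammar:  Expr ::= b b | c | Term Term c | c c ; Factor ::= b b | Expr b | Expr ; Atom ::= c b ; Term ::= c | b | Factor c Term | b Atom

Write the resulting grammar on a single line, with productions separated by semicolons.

Expr ::= b b | c | Term Term c | c c; Factor ::= b b | Expr b | c | Term Term c | c c; Atom ::= c b; Term ::= c | b | Factor c Term | b Atom

Unit pairs: Factor ⇒* {Expr}.
For each unit pair (A, B), copy every non-unit production of B to A, then drop all unit productions.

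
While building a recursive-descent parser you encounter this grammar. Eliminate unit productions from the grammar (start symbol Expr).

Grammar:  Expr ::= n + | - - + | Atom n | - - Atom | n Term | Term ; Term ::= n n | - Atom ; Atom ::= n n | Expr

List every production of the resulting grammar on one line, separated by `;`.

Unit pairs: Atom ⇒* {Expr, Term}; Expr ⇒* {Term}.
For each unit pair (A, B), copy every non-unit production of B to A, then drop all unit productions.

Expr ::= n n | - Atom | n + | - - + | Atom n | - - Atom | n Term; Term ::= n n | - Atom; Atom ::= n n | - Atom | n + | - - + | Atom n | - - Atom | n Term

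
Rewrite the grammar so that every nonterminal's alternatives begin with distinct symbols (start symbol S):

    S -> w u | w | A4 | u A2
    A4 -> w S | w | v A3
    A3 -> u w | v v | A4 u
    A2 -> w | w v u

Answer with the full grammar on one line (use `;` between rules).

S -> A4 | u A2 | w S'; A4 -> v A3 | w A4'; A3 -> u w | v v | A4 u; A2 -> w A2'; S' -> u | ε; A4' -> S | ε; A2' -> ε | v u

S has alternatives sharing prefix 'w': factor to S → w S' with S' → u | ε.
A4 has alternatives sharing prefix 'w': factor to A4 → w A4' with A4' → S | ε.
A2 has alternatives sharing prefix 'w': factor to A2 → w A2' with A2' → ε | v u.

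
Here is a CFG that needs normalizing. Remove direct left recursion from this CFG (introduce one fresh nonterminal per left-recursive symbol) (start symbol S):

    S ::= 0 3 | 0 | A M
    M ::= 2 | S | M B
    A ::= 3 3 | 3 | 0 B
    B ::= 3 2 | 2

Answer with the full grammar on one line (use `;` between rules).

S ::= 0 3 | 0 | A M; M ::= 2 M' | S M'; A ::= 3 3 | 3 | 0 B; B ::= 3 2 | 2; M' ::= B M' | ε

M is directly left-recursive.
For M: α = {B}, β = {2, S}. Rewrite as M → β M' and M' → α M' | ε.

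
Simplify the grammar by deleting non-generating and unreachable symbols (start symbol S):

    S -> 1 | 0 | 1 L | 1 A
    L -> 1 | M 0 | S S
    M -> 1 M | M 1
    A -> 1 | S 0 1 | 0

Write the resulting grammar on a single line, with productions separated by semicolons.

Generating nonterminals: {A, L, S}.
Reachable from S after that: {A, L, S}.
Removed useless symbols: {M} and every production mentioning them.

S -> 1 | 0 | 1 L | 1 A; L -> 1 | S S; A -> 1 | S 0 1 | 0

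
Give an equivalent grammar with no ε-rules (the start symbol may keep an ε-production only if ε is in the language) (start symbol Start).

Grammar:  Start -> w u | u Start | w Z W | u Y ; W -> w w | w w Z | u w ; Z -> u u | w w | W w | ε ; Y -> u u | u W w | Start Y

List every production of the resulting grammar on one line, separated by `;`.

The nullable symbols are {Z}.
ε ∉ L(G), so no ε-production is kept.
Expand every rule over subsets of its nullable positions: Start → w Z W gives w Z W | w W.

Start -> w u | u Start | w Z W | w W | u Y; W -> w w | w w Z | u w; Z -> u u | w w | W w; Y -> u u | u W w | Start Y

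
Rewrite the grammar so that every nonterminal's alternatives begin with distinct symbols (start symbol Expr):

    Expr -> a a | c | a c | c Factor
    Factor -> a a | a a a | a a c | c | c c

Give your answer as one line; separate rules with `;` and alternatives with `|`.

Expr -> a Expr1 | c Expr2; Factor -> a a Factor1 | c Factor2; Expr1 -> a | c; Expr2 -> ε | Factor; Factor1 -> ε | a | c; Factor2 -> ε | c

Expr has alternatives sharing prefix 'a': factor to Expr → a Expr1 with Expr1 → a | c.
Expr has alternatives sharing prefix 'c': factor to Expr → c Expr2 with Expr2 → ε | Factor.
Factor has alternatives sharing prefix 'a a': factor to Factor → a a Factor1 with Factor1 → ε | a | c.
Factor has alternatives sharing prefix 'c': factor to Factor → c Factor2 with Factor2 → ε | c.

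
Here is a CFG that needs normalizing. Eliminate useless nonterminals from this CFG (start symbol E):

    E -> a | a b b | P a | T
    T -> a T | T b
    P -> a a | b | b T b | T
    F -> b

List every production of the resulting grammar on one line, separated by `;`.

Generating nonterminals: {E, F, P}.
Reachable from E after that: {E, P}.
Removed useless symbols: {F, T} and every production mentioning them.

E -> a | a b b | P a; P -> a a | b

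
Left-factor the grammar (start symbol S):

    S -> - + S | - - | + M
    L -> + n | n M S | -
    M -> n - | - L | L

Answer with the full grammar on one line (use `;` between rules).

S -> + M | - S'; L -> + n | n M S | -; M -> n - | - L | L; S' -> + S | -

S has alternatives sharing prefix '-': factor to S → - S' with S' → + S | -.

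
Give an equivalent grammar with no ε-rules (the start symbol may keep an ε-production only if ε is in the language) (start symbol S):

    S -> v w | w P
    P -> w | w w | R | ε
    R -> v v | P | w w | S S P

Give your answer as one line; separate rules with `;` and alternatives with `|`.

Nullable nonterminals: {P, R}.
ε ∉ L(G), so no ε-production is kept.
For each production, add variants omitting each subset of nullable occurrences: S → w P gives w P | w. R → S S P gives S S P | S S.

S -> v w | w P | w; P -> w | w w | R; R -> v v | P | w w | S S P | S S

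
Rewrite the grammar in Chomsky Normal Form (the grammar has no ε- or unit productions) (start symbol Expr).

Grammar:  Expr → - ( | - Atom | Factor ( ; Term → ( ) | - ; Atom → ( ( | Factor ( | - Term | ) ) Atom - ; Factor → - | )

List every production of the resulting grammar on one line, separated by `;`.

Introduce a nonterminal for each terminal appearing in a rule of length ≥ 2: X1 → -, X2 → (, X3 → ).
Binarize each right-hand side of length ≥ 3 by chaining fresh nonterminals (Y1, Y2, …): affected rules were Atom → X3 X3 Atom X1.

Expr → X1 X2 | X1 Atom | Factor X2; Term → X2 X3 | -; Atom → X2 X2 | Factor X2 | X1 Term | X3 Y1; Factor → - | ); X1 → -; X2 → (; X3 → ); Y1 → X3 Y2; Y2 → Atom X1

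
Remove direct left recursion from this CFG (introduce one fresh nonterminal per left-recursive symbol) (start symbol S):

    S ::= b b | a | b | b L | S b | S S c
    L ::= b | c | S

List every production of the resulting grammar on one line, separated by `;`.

S ::= b b S' | a S' | b S' | b L S'; L ::= b | c | S; S' ::= b S' | S c S' | ε

S is directly left-recursive.
For S: α = {b, S c}, β = {b b, a, b, b L}. Rewrite as S → β S' and S' → α S' | ε.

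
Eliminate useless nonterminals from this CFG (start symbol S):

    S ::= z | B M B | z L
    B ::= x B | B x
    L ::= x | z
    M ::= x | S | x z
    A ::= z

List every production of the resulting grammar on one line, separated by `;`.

S ::= z | z L; L ::= x | z

Generating nonterminals: {A, L, M, S}.
Reachable from S after that: {L, S}.
Removed useless symbols: {A, B, M} and every production mentioning them.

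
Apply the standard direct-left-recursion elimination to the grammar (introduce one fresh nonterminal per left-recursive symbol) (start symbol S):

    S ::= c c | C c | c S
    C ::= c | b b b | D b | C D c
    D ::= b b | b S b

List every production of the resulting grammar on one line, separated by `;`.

S ::= c c | C c | c S; C ::= c C' | b b b C' | D b C'; D ::= b b | b S b; C' ::= D c C' | ε

C is directly left-recursive.
For C: α = {D c}, β = {c, b b b, D b}. Rewrite as C → β C' and C' → α C' | ε.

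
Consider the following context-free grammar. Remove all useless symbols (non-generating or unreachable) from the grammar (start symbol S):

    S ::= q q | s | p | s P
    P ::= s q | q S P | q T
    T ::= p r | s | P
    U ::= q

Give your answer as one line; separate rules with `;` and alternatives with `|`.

Generating nonterminals: {P, S, T, U}.
Reachable from S after that: {P, S, T}.
Removed useless symbols: {U} and every production mentioning them.

S ::= q q | s | p | s P; P ::= s q | q S P | q T; T ::= p r | s | P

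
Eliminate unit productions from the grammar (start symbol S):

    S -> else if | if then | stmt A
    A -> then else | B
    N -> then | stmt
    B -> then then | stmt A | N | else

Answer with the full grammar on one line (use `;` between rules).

S -> else if | if then | stmt A; A -> then then | stmt A | else | then | stmt | then else; N -> then | stmt; B -> then then | stmt A | else | then | stmt

Unit pairs: A ⇒* {B, N}; B ⇒* {N}.
For each unit pair (A, B), copy every non-unit production of B to A, then drop all unit productions.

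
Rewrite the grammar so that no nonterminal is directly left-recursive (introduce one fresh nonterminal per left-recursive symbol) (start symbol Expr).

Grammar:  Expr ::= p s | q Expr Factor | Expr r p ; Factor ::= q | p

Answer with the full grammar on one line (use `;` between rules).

Directly left-recursive nonterminal: Expr.
For Expr: α = {r p}, β = {p s, q Expr Factor}. Rewrite as Expr → β Expr1 and Expr1 → α Expr1 | ε.

Expr ::= p s Expr1 | q Expr Factor Expr1; Factor ::= q | p; Expr1 ::= r p Expr1 | eps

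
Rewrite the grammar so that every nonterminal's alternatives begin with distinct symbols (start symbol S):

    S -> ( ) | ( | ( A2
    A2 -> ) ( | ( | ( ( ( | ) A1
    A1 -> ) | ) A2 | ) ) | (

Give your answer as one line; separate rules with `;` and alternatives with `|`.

S has alternatives sharing prefix '(': factor to S → ( S' with S' → ) | ε | A2.
A2 has alternatives sharing prefix ')': factor to A2 → ) A2' with A2' → ( | A1.
A2 has alternatives sharing prefix '(': factor to A2 → ( A2'' with A2'' → ε | ( (.
A1 has alternatives sharing prefix ')': factor to A1 → ) A1' with A1' → ε | A2 | ).

S -> ( S'; A2 -> ) A2' | ( A2''; A1 -> ( | ) A1'; S' -> ) | ε | A2; A2' -> ( | A1; A2'' -> ε | ( (; A1' -> ε | A2 | )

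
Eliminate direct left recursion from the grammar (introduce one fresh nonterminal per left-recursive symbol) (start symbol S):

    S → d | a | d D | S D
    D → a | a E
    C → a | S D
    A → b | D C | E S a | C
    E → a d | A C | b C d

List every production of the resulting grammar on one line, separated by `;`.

Directly left-recursive nonterminal: S.
For S: α = {D}, β = {d, a, d D}. Rewrite as S → β S' and S' → α S' | ε.

S → d S' | a S' | d D S'; D → a | a E; C → a | S D; A → b | D C | E S a | C; E → a d | A C | b C d; S' → D S' | ε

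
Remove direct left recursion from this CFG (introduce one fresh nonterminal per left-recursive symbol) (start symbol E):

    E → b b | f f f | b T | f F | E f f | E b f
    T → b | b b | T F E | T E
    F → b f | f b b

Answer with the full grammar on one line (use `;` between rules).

Directly left-recursive nonterminals: E, T.
For E: α = {f f, b f}, β = {b b, f f f, b T, f F}. Rewrite as E → β E' and E' → α E' | ε.
For T: α = {F E, E}, β = {b, b b}. Rewrite as T → β T' and T' → α T' | ε.

E → b b E' | f f f E' | b T E' | f F E'; T → b T' | b b T'; F → b f | f b b; E' → f f E' | b f E' | ε; T' → F E T' | E T' | ε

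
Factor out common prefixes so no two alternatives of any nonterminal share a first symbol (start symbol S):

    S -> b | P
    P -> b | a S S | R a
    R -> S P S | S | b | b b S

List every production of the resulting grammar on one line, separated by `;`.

R has alternatives sharing prefix 'S': factor to R → S R' with R' → P S | ε.
R has alternatives sharing prefix 'b': factor to R → b R'' with R'' → ε | b S.

S -> b | P; P -> b | a S S | R a; R -> S R' | b R''; R' -> P S | ε; R'' -> ε | b S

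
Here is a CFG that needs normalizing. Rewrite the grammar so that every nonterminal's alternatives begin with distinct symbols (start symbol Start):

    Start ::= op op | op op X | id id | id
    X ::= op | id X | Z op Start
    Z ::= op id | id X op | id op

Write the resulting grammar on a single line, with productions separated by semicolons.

Start ::= op op Start1 | id Start2; X ::= op | id X | Z op Start; Z ::= op id | id Z1; Start1 ::= ε | X; Start2 ::= id | ε; Z1 ::= X op | op

Start has alternatives sharing prefix 'op op': factor to Start → op op Start1 with Start1 → ε | X.
Start has alternatives sharing prefix 'id': factor to Start → id Start2 with Start2 → id | ε.
Z has alternatives sharing prefix 'id': factor to Z → id Z1 with Z1 → X op | op.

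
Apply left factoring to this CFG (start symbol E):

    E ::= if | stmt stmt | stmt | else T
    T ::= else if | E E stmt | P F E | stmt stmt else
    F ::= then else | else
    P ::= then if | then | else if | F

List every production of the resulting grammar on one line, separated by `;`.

E ::= if | else T | stmt E'; T ::= else if | E E stmt | P F E | stmt stmt else; F ::= then else | else; P ::= else if | F | then P'; E' ::= stmt | eps; P' ::= if | eps

E has alternatives sharing prefix 'stmt': factor to E → stmt E' with E' → stmt | ε.
P has alternatives sharing prefix 'then': factor to P → then P' with P' → if | ε.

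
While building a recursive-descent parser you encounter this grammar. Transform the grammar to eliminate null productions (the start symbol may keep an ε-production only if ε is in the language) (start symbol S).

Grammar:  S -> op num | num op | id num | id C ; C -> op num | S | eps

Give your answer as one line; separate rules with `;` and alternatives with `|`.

Nullable nonterminals: {C}.
ε ∉ L(G), so no ε-production is kept.
Expand every rule over subsets of its nullable positions: S → id C gives id C | id.

S -> op num | num op | id num | id C | id; C -> op num | S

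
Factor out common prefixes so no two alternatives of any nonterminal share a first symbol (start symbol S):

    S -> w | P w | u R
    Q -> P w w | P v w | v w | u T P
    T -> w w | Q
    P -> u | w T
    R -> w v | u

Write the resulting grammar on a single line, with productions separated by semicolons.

S -> w | P w | u R; Q -> v w | u T P | P Q'; T -> w w | Q; P -> u | w T; R -> w v | u; Q' -> w w | v w

Q has alternatives sharing prefix 'P': factor to Q → P Q' with Q' → w w | v w.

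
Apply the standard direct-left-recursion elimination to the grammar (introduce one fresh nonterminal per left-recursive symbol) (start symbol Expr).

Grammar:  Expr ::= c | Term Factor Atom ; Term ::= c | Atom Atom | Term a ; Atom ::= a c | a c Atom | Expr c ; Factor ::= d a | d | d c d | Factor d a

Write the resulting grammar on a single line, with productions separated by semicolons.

Expr ::= c | Term Factor Atom; Term ::= c Term1 | Atom Atom Term1; Atom ::= a c | a c Atom | Expr c; Factor ::= d a Factor1 | d Factor1 | d c d Factor1; Term1 ::= a Term1 | epsilon; Factor1 ::= d a Factor1 | epsilon

Directly left-recursive nonterminals: Term, Factor.
For Term: α = {a}, β = {c, Atom Atom}. Rewrite as Term → β Term1 and Term1 → α Term1 | ε.
For Factor: α = {d a}, β = {d a, d, d c d}. Rewrite as Factor → β Factor1 and Factor1 → α Factor1 | ε.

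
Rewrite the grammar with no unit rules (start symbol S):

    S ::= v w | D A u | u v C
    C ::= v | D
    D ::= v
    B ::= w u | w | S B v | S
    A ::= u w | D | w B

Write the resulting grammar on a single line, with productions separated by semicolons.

Unit pairs: A ⇒* {D}; B ⇒* {S}; C ⇒* {D}.
Replace each nonterminal's rules with the union of the non-unit rules of every nonterminal it unit-derives.

S ::= v w | D A u | u v C; C ::= v; D ::= v; B ::= w u | w | S B v | v w | D A u | u v C; A ::= v | u w | w B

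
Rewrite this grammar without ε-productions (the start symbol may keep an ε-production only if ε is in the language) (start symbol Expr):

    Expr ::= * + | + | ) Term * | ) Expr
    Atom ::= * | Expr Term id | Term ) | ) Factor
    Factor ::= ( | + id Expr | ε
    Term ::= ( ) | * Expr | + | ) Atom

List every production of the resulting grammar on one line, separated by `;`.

Expr ::= * + | + | ) Term * | ) Expr; Atom ::= * | Expr Term id | Term ) | ) Factor | ); Factor ::= ( | + id Expr; Term ::= ( ) | * Expr | + | ) Atom

Nullable set = {Factor}.
ε ∉ L(G), so no ε-production is kept.
For each production, add variants omitting each subset of nullable occurrences: Atom → ) Factor gives ) Factor | ).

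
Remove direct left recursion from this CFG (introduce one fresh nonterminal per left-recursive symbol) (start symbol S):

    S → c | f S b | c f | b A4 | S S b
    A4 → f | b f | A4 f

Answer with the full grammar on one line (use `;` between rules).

Directly left-recursive nonterminals: S, A4.
For S: α = {S b}, β = {c, f S b, c f, b A4}. Rewrite as S → β S' and S' → α S' | ε.
For A4: α = {f}, β = {f, b f}. Rewrite as A4 → β A4' and A4' → α A4' | ε.

S → c S' | f S b S' | c f S' | b A4 S'; A4 → f A4' | b f A4'; S' → S b S' | ε; A4' → f A4' | ε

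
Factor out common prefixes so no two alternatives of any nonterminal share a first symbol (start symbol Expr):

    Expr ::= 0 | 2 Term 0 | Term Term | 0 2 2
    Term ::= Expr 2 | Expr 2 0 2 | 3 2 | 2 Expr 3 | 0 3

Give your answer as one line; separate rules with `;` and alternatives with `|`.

Expr ::= 2 Term 0 | Term Term | 0 Expr1; Term ::= 3 2 | 2 Expr 3 | 0 3 | Expr 2 Term1; Expr1 ::= ε | 2 2; Term1 ::= ε | 0 2

Expr has alternatives sharing prefix '0': factor to Expr → 0 Expr1 with Expr1 → ε | 2 2.
Term has alternatives sharing prefix 'Expr 2': factor to Term → Expr 2 Term1 with Term1 → ε | 0 2.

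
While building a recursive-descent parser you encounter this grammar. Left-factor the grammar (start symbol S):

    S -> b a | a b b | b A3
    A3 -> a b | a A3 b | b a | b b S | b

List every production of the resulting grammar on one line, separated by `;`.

S -> a b b | b S'; A3 -> b A3' | a A3''; S' -> a | A3; A3' -> a | b S | ε; A3'' -> b | A3 b

S has alternatives sharing prefix 'b': factor to S → b S' with S' → a | A3.
A3 has alternatives sharing prefix 'b': factor to A3 → b A3' with A3' → a | b S | ε.
A3 has alternatives sharing prefix 'a': factor to A3 → a A3'' with A3'' → b | A3 b.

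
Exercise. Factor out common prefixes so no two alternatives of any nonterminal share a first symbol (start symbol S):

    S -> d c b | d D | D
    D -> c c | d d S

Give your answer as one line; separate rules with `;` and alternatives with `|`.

S has alternatives sharing prefix 'd': factor to S → d S' with S' → c b | D.

S -> D | d S'; D -> c c | d d S; S' -> c b | D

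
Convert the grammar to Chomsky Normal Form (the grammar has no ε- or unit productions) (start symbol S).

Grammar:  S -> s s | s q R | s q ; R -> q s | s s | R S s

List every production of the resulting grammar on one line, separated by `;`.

S -> X1 X1 | X1 Y1 | X1 X2; R -> X2 X1 | X1 X1 | R Y2; X1 -> s; X2 -> q; Y1 -> X2 R; Y2 -> S X1

Introduce a nonterminal for each terminal appearing in a rule of length ≥ 2: X1 → s, X2 → q.
Binarize each right-hand side of length ≥ 3 by chaining fresh nonterminals (Y1, Y2, …): affected rules were S → X1 X2 R; R → R S X1.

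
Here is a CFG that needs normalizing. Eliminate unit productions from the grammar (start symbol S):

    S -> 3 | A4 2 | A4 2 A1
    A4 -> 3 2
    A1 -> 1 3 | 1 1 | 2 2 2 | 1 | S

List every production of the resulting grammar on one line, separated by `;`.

Unit pairs: A1 ⇒* {S}.
For each unit pair (A, B), copy every non-unit production of B to A, then drop all unit productions.

S -> 3 | A4 2 | A4 2 A1; A4 -> 3 2; A1 -> 1 3 | 1 1 | 2 2 2 | 1 | 3 | A4 2 | A4 2 A1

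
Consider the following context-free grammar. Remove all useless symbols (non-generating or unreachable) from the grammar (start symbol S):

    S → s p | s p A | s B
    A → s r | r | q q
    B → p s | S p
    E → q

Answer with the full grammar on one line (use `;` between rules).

S → s p | s p A | s B; A → s r | r | q q; B → p s | S p

Generating nonterminals: {A, B, E, S}.
Reachable from S after that: {A, B, S}.
Removed useless symbols: {E} and every production mentioning them.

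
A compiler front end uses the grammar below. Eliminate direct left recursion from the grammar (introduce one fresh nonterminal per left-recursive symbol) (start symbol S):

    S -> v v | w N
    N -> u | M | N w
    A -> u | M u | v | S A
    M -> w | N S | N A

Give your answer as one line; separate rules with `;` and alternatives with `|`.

S -> v v | w N; N -> u N' | M N'; A -> u | M u | v | S A; M -> w | N S | N A; N' -> w N' | ε

N is directly left-recursive.
For N: α = {w}, β = {u, M}. Rewrite as N → β N' and N' → α N' | ε.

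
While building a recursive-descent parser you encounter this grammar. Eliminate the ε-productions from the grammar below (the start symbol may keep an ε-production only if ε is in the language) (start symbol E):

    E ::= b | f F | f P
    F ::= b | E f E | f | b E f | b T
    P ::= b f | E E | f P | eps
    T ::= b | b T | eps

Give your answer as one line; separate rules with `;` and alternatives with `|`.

E ::= b | f F | f P | f; F ::= b | E f E | f | b E f | b T; P ::= b f | E E | f P | f; T ::= b | b T

The nullable symbols are {P, T}.
ε ∉ L(G), so no ε-production is kept.
Expand every rule over subsets of its nullable positions: E → f P gives f P | f. P → f P gives f P | f.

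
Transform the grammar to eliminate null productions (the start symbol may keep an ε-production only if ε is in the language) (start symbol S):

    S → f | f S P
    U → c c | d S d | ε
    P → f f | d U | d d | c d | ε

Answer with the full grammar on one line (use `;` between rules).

Nullable set = {P, U}.
ε ∉ L(G), so no ε-production is kept.
Add the nullable-subset variants: S → f S P gives f S P | f S. P → d U gives d U | d.

S → f | f S P | f S; U → c c | d S d; P → f f | d U | d | d d | c d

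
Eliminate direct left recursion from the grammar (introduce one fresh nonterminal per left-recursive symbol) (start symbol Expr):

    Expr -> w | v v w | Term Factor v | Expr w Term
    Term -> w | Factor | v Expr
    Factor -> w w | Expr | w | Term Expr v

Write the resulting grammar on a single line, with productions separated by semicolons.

Expr -> w Expr1 | v v w Expr1 | Term Factor v Expr1; Term -> w | Factor | v Expr; Factor -> w w | Expr | w | Term Expr v; Expr1 -> w Term Expr1 | ε

Expr is directly left-recursive.
For Expr: α = {w Term}, β = {w, v v w, Term Factor v}. Rewrite as Expr → β Expr1 and Expr1 → α Expr1 | ε.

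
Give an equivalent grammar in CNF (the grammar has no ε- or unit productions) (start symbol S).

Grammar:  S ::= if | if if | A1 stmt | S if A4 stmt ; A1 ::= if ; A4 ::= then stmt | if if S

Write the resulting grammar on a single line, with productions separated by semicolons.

S ::= if | X1 X1 | A1 X2 | S Y1; A1 ::= if; A4 ::= X3 X2 | X1 Y3; X1 ::= if; X2 ::= stmt; X3 ::= then; Y1 ::= X1 Y2; Y2 ::= A4 X2; Y3 ::= X1 S

Introduce a nonterminal for each terminal appearing in a rule of length ≥ 2: X1 → if, X2 → stmt, X3 → then.
Binarize each right-hand side of length ≥ 3 by chaining fresh nonterminals (Y1, Y2, …): affected rules were S → S X1 A4 X2; A4 → X1 X1 S.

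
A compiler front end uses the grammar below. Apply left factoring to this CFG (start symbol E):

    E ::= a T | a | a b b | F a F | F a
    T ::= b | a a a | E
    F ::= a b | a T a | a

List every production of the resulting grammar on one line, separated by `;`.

E has alternatives sharing prefix 'a': factor to E → a E' with E' → T | ε | b b.
E has alternatives sharing prefix 'F a': factor to E → F a E'' with E'' → F | ε.
F has alternatives sharing prefix 'a': factor to F → a F' with F' → b | T a | ε.

E ::= a E' | F a E''; T ::= b | a a a | E; F ::= a F'; E' ::= T | epsilon | b b; E'' ::= F | epsilon; F' ::= b | T a | epsilon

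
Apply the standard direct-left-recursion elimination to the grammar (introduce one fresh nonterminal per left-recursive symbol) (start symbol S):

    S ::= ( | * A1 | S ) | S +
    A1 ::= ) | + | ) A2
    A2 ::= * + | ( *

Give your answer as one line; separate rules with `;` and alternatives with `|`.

Directly left-recursive nonterminal: S.
For S: α = {), +}, β = {(, * A1}. Rewrite as S → β S' and S' → α S' | ε.

S ::= ( S' | * A1 S'; A1 ::= ) | + | ) A2; A2 ::= * + | ( *; S' ::= ) S' | + S' | ε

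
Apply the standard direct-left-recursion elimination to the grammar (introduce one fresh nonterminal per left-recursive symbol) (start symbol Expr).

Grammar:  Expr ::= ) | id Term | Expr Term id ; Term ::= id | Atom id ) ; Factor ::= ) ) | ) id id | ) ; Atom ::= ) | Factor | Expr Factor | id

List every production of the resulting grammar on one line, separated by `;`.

Expr ::= ) Expr1 | id Term Expr1; Term ::= id | Atom id ); Factor ::= ) ) | ) id id | ); Atom ::= ) | Factor | Expr Factor | id; Expr1 ::= Term id Expr1 | ε

Expr is directly left-recursive.
For Expr: α = {Term id}, β = {), id Term}. Rewrite as Expr → β Expr1 and Expr1 → α Expr1 | ε.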